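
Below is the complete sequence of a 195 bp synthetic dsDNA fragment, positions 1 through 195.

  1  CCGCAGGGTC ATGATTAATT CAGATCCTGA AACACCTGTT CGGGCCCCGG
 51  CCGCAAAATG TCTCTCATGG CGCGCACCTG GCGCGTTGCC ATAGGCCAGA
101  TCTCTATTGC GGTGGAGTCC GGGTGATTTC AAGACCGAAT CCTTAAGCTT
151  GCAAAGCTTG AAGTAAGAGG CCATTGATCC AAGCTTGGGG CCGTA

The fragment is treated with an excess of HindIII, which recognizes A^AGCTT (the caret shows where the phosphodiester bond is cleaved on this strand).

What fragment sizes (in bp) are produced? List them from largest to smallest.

145, 27, 14, 9 bp

HindIII sites (AAGCTT) start at positions 145, 154, 181.
HindIII cuts after the first base of each site, so after positions 145, 154, 181.
Linear molecule, 3 cuts → 4 fragments:
  1–145 → 145 bp
  146–154 → 9 bp
  155–181 → 27 bp
  182–195 → 14 bp
Sorted largest to smallest: 145, 27, 14, 9 bp.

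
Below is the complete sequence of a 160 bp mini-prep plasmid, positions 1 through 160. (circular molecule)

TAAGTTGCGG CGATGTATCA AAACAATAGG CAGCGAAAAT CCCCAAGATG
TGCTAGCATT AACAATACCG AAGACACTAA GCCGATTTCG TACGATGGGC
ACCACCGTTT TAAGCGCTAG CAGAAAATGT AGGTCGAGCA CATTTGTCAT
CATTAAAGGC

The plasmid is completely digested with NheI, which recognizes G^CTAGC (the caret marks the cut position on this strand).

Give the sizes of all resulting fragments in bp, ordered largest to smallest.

96, 64 bp

NheI sites (GCTAGC) start at positions 52, 116.
NheI cuts after the first base of each site, so after positions 52, 116.
Circular molecule, 2 cuts → 2 fragments:
  53–116 → 64 bp
  117–160 then 1–52 → 44 + 52 = 96 bp
Sorted largest to smallest: 96, 64 bp.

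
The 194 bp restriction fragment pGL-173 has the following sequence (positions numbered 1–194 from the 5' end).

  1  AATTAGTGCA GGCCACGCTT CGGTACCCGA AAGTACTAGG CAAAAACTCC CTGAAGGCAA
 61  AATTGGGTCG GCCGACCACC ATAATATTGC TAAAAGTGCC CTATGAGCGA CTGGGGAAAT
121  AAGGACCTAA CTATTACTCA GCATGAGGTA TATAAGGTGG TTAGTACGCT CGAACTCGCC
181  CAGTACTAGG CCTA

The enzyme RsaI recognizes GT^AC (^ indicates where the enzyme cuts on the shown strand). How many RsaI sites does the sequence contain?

GTAC occurs starting at positions 23, 33, 164, 183.
RsaI cuts at 4 sites.

4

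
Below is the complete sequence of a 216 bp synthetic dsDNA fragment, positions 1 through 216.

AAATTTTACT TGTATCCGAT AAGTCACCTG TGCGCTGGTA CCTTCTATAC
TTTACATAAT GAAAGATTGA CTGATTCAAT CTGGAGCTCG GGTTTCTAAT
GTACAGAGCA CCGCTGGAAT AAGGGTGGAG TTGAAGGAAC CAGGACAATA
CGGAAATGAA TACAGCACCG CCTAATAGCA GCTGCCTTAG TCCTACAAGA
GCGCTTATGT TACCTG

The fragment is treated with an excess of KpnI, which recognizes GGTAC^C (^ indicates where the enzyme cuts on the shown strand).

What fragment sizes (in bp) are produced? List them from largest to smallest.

175, 41 bp

The KpnI site (GGTACC) starts at position 37.
KpnI cuts after base 5 of each site (before the last base), so after position 41.
Linear molecule, 1 cut → 2 fragments:
  1–41 → 41 bp
  42–216 → 175 bp
Sorted largest to smallest: 175, 41 bp.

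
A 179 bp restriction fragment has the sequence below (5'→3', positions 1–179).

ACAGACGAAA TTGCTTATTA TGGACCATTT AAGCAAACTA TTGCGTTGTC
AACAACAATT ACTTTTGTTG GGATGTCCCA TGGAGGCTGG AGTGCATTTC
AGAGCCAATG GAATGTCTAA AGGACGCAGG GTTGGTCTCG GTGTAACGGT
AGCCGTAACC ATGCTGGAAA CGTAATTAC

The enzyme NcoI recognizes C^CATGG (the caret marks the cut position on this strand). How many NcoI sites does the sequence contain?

CCATGG occurs starting at position 78.
NcoI cuts at 1 site.

1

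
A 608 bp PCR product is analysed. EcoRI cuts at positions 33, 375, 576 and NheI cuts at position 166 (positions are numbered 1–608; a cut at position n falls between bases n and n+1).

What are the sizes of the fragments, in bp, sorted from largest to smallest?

209, 201, 133, 33, 32 bp

Combined cut positions (sorted): 33, 166, 375, 576.
Linear molecule, 4 cuts → 5 fragments:
  33 − 0 = 33 bp
  166 − 33 = 133 bp
  375 − 166 = 209 bp
  576 − 375 = 201 bp
  608 − 576 = 32 bp
Sorted largest to smallest: 209, 201, 133, 33, 32 bp.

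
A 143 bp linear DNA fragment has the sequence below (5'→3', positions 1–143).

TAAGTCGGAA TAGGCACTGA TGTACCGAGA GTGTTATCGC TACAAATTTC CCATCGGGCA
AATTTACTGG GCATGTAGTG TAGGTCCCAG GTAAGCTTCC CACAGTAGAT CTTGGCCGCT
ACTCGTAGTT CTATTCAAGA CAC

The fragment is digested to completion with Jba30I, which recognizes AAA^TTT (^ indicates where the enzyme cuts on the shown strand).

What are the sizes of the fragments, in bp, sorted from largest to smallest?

81, 46, 16 bp

Jba30I sites (AAATTT) start at positions 44, 60.
Jba30I cuts after base 3 of each site, so after positions 46, 62.
Linear molecule, 2 cuts → 3 fragments:
  1–46 → 46 bp
  47–62 → 16 bp
  63–143 → 81 bp
Sorted largest to smallest: 81, 46, 16 bp.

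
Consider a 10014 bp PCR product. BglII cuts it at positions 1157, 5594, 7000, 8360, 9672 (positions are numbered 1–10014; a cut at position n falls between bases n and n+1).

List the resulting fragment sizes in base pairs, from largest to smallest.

Linear molecule, 5 cuts → 6 fragments:
  1157 − 0 = 1157 bp
  5594 − 1157 = 4437 bp
  7000 − 5594 = 1406 bp
  8360 − 7000 = 1360 bp
  9672 − 8360 = 1312 bp
  10014 − 9672 = 342 bp
Sorted largest to smallest: 4437, 1406, 1360, 1312, 1157, 342 bp.

4437, 1406, 1360, 1312, 1157, 342 bp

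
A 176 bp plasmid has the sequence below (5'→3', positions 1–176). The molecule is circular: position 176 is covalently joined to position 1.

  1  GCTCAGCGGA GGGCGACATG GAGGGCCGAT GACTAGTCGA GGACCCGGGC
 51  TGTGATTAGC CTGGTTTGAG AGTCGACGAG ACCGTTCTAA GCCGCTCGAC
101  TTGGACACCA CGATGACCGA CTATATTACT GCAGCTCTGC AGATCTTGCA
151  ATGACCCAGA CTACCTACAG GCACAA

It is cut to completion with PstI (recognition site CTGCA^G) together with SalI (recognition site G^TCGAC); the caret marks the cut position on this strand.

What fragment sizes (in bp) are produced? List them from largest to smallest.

107, 61, 8 bp

PstI sites (CTGCAG) start at positions 129, 137.
PstI cuts after base 5 of each site (before the last base), so after positions 133, 141.
The SalI site (GTCGAC) starts at position 72.
SalI cuts after the first base of each site, so after position 72.
Combined cut positions: 72, 133, 141.
Circular molecule, 3 cuts → 3 fragments:
  73–133 → 61 bp
  134–141 → 8 bp
  142–176 then 1–72 → 35 + 72 = 107 bp
Sorted largest to smallest: 107, 61, 8 bp.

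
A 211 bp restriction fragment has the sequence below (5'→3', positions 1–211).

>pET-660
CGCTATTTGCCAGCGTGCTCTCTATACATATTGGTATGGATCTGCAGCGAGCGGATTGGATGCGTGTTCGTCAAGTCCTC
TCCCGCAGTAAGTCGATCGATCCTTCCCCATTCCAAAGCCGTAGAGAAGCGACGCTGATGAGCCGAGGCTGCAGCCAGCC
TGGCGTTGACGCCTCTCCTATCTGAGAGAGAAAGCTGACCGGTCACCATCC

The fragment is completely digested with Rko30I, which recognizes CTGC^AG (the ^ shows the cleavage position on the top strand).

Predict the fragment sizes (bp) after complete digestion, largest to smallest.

Rko30I sites (CTGCAG) start at positions 42, 149.
Rko30I cuts after base 4 of each site, so after positions 45, 152.
Linear molecule, 2 cuts → 3 fragments:
  1–45 → 45 bp
  46–152 → 107 bp
  153–211 → 59 bp
Sorted largest to smallest: 107, 59, 45 bp.

107, 59, 45 bp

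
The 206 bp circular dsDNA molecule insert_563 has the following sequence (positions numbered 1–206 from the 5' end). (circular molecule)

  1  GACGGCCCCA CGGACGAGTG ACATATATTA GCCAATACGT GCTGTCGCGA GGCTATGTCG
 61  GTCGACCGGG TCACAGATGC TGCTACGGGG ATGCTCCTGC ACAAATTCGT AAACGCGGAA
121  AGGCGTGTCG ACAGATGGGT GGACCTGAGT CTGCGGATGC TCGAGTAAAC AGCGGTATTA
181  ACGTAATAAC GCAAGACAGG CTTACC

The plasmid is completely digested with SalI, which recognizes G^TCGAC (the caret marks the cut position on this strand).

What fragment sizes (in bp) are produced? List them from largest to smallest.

140, 66 bp

SalI sites (GTCGAC) start at positions 61, 127.
SalI cuts after the first base of each site, so after positions 61, 127.
Circular molecule, 2 cuts → 2 fragments:
  62–127 → 66 bp
  128–206 then 1–61 → 79 + 61 = 140 bp
Sorted largest to smallest: 140, 66 bp.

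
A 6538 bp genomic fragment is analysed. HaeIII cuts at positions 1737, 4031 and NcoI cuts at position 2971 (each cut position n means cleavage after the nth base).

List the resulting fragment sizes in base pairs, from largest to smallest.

2507, 1737, 1234, 1060 bp

Combined cut positions (sorted): 1737, 2971, 4031.
Linear molecule, 3 cuts → 4 fragments:
  1737 − 0 = 1737 bp
  2971 − 1737 = 1234 bp
  4031 − 2971 = 1060 bp
  6538 − 4031 = 2507 bp
Sorted largest to smallest: 2507, 1737, 1234, 1060 bp.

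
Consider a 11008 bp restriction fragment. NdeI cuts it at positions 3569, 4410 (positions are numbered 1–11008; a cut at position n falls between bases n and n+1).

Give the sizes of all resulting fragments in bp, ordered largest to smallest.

Linear molecule, 2 cuts → 3 fragments:
  3569 − 0 = 3569 bp
  4410 − 3569 = 841 bp
  11008 − 4410 = 6598 bp
Sorted largest to smallest: 6598, 3569, 841 bp.

6598, 3569, 841 bp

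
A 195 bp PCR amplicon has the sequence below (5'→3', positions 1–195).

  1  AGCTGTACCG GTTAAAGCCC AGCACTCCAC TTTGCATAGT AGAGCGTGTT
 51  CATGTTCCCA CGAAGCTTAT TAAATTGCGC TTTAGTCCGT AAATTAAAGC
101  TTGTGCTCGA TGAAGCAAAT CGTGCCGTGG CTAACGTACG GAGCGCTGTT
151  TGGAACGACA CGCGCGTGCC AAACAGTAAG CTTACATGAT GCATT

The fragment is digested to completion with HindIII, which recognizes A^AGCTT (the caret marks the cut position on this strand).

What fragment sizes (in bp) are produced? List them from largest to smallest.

81, 63, 34, 17 bp

HindIII sites (AAGCTT) start at positions 63, 97, 178.
HindIII cuts after the first base of each site, so after positions 63, 97, 178.
Linear molecule, 3 cuts → 4 fragments:
  1–63 → 63 bp
  64–97 → 34 bp
  98–178 → 81 bp
  179–195 → 17 bp
Sorted largest to smallest: 81, 63, 34, 17 bp.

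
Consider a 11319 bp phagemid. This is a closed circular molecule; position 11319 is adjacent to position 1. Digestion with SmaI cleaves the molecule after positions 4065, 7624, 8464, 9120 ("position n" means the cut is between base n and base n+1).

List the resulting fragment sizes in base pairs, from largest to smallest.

Circular molecule, 4 cuts → 4 fragments:
  7624 − 4065 = 3559 bp
  8464 − 7624 = 840 bp
  9120 − 8464 = 656 bp
  wrap: 11319 − 9120 + 4065 = 6264 bp
Sorted largest to smallest: 6264, 3559, 840, 656 bp.

6264, 3559, 840, 656 bp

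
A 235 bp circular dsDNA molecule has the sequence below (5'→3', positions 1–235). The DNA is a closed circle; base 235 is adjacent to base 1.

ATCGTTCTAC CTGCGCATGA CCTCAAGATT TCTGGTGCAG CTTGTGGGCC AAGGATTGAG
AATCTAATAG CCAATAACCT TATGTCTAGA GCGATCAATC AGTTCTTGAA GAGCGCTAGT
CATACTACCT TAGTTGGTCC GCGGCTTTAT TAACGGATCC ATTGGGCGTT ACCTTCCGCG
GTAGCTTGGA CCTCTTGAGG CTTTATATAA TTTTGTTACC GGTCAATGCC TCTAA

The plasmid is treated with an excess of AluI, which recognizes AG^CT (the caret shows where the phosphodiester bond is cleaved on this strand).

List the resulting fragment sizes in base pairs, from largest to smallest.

AluI sites (AGCT) start at positions 39, 183.
AluI cuts after base 2 of each site, so after positions 40, 184.
Circular molecule, 2 cuts → 2 fragments:
  41–184 → 144 bp
  185–235 then 1–40 → 51 + 40 = 91 bp
Sorted largest to smallest: 144, 91 bp.

144, 91 bp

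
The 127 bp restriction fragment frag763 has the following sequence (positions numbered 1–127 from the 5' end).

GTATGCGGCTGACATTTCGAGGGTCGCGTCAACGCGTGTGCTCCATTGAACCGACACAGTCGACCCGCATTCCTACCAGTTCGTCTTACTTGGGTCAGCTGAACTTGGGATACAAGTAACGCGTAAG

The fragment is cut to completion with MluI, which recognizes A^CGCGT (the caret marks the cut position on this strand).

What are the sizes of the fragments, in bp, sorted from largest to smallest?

87, 32, 8 bp

MluI sites (ACGCGT) start at positions 32, 119.
MluI cuts after the first base of each site, so after positions 32, 119.
Linear molecule, 2 cuts → 3 fragments:
  1–32 → 32 bp
  33–119 → 87 bp
  120–127 → 8 bp
Sorted largest to smallest: 87, 32, 8 bp.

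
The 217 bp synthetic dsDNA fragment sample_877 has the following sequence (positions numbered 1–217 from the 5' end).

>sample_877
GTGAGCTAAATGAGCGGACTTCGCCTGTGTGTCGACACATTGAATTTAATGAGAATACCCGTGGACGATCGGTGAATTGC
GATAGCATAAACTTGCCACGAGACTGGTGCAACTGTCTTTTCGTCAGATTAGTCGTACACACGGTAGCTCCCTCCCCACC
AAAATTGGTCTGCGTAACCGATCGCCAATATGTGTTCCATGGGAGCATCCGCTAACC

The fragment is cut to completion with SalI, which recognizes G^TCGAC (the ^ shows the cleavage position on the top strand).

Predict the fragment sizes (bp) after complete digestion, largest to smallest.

186, 31 bp

The SalI site (GTCGAC) starts at position 31.
SalI cuts after the first base of each site, so after position 31.
Linear molecule, 1 cut → 2 fragments:
  1–31 → 31 bp
  32–217 → 186 bp
Sorted largest to smallest: 186, 31 bp.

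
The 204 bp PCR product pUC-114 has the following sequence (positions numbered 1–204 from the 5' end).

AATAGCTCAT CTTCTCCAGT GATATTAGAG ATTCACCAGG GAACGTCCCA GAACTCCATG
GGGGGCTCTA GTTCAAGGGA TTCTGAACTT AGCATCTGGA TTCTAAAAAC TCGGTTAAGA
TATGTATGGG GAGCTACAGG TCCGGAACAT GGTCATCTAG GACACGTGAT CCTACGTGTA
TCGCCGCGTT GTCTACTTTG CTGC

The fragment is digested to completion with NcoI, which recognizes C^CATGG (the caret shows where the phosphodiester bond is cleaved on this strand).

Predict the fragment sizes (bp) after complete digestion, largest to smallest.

148, 56 bp

The NcoI site (CCATGG) starts at position 56.
NcoI cuts after the first base of each site, so after position 56.
Linear molecule, 1 cut → 2 fragments:
  1–56 → 56 bp
  57–204 → 148 bp
Sorted largest to smallest: 148, 56 bp.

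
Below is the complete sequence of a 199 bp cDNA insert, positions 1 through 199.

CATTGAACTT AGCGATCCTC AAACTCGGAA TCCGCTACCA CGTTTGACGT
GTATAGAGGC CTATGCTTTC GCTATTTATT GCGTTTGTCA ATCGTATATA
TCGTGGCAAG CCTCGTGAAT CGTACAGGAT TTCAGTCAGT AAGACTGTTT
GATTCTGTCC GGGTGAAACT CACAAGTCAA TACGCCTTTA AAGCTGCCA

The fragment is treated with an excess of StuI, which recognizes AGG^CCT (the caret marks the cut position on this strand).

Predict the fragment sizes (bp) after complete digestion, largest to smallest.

The StuI site (AGGCCT) starts at position 57.
StuI cuts after base 3 of each site, so after position 59.
Linear molecule, 1 cut → 2 fragments:
  1–59 → 59 bp
  60–199 → 140 bp
Sorted largest to smallest: 140, 59 bp.

140, 59 bp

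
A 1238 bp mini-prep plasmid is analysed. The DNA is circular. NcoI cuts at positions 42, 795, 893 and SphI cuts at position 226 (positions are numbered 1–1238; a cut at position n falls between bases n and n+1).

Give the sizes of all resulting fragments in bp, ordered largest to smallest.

Combined cut positions (sorted): 42, 226, 795, 893.
Circular molecule, 4 cuts → 4 fragments:
  226 − 42 = 184 bp
  795 − 226 = 569 bp
  893 − 795 = 98 bp
  wrap: 1238 − 893 + 42 = 387 bp
Sorted largest to smallest: 569, 387, 184, 98 bp.

569, 387, 184, 98 bp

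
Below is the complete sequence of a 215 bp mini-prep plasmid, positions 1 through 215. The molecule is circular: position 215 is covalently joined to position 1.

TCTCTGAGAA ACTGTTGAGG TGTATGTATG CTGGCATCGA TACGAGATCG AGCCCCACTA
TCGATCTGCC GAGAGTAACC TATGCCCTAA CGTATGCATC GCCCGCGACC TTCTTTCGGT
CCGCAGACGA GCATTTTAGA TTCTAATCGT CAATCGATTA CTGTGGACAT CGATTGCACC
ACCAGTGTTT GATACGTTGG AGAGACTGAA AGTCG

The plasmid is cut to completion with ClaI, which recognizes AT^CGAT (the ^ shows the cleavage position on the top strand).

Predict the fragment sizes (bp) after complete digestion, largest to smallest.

93, 82, 24, 16 bp

ClaI sites (ATCGAT) start at positions 36, 60, 153, 169.
ClaI cuts after base 2 of each site, so after positions 37, 61, 154, 170.
Circular molecule, 4 cuts → 4 fragments:
  38–61 → 24 bp
  62–154 → 93 bp
  155–170 → 16 bp
  171–215 then 1–37 → 45 + 37 = 82 bp
Sorted largest to smallest: 93, 82, 24, 16 bp.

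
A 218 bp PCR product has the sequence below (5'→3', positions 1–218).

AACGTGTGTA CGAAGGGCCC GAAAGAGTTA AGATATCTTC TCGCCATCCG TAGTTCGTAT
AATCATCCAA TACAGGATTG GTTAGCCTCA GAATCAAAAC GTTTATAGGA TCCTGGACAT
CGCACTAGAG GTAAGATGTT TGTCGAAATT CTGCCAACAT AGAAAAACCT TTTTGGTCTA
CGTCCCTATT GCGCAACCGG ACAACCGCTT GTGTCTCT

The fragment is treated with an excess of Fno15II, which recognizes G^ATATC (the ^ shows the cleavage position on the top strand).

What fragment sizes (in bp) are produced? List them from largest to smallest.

The Fno15II site (GATATC) starts at position 32.
Fno15II cuts after the first base of each site, so after position 32.
Linear molecule, 1 cut → 2 fragments:
  1–32 → 32 bp
  33–218 → 186 bp
Sorted largest to smallest: 186, 32 bp.

186, 32 bp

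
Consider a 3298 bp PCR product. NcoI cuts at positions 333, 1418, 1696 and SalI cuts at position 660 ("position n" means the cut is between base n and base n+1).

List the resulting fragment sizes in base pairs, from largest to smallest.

1602, 758, 333, 327, 278 bp

Combined cut positions (sorted): 333, 660, 1418, 1696.
Linear molecule, 4 cuts → 5 fragments:
  333 − 0 = 333 bp
  660 − 333 = 327 bp
  1418 − 660 = 758 bp
  1696 − 1418 = 278 bp
  3298 − 1696 = 1602 bp
Sorted largest to smallest: 1602, 758, 333, 327, 278 bp.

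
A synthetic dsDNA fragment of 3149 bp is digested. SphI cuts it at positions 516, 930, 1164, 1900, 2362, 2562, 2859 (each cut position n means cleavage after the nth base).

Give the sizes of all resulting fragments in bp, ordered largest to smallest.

736, 516, 462, 414, 297, 290, 234, 200 bp

Linear molecule, 7 cuts → 8 fragments:
  516 − 0 = 516 bp
  930 − 516 = 414 bp
  1164 − 930 = 234 bp
  1900 − 1164 = 736 bp
  2362 − 1900 = 462 bp
  2562 − 2362 = 200 bp
  2859 − 2562 = 297 bp
  3149 − 2859 = 290 bp
Sorted largest to smallest: 736, 516, 462, 414, 297, 290, 234, 200 bp.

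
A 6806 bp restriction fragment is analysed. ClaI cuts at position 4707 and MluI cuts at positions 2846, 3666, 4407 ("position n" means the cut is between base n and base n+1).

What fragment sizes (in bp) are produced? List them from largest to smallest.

Combined cut positions (sorted): 2846, 3666, 4407, 4707.
Linear molecule, 4 cuts → 5 fragments:
  2846 − 0 = 2846 bp
  3666 − 2846 = 820 bp
  4407 − 3666 = 741 bp
  4707 − 4407 = 300 bp
  6806 − 4707 = 2099 bp
Sorted largest to smallest: 2846, 2099, 820, 741, 300 bp.

2846, 2099, 820, 741, 300 bp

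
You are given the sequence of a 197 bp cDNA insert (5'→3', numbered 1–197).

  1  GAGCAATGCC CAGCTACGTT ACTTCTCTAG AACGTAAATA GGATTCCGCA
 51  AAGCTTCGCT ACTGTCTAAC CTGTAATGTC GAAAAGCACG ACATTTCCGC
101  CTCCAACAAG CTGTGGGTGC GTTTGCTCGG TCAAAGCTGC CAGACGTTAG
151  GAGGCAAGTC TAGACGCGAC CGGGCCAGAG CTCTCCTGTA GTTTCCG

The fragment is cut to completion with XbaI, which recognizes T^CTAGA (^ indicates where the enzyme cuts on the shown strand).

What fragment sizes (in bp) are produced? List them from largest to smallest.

133, 38, 26 bp

XbaI sites (TCTAGA) start at positions 26, 159.
XbaI cuts after the first base of each site, so after positions 26, 159.
Linear molecule, 2 cuts → 3 fragments:
  1–26 → 26 bp
  27–159 → 133 bp
  160–197 → 38 bp
Sorted largest to smallest: 133, 38, 26 bp.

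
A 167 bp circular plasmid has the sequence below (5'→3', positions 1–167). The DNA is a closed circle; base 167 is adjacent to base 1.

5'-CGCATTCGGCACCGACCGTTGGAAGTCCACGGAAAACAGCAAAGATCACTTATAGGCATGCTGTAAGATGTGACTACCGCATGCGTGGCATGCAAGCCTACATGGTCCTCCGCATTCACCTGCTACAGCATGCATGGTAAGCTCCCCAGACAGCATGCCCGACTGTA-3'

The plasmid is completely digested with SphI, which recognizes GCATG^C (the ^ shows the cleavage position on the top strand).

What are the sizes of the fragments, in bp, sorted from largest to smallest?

SphI sites (GCATGC) start at positions 56, 79, 88, 128, 153.
SphI cuts after base 5 of each site (before the last base), so after positions 60, 83, 92, 132, 157.
Circular molecule, 5 cuts → 5 fragments:
  61–83 → 23 bp
  84–92 → 9 bp
  93–132 → 40 bp
  133–157 → 25 bp
  158–167 then 1–60 → 10 + 60 = 70 bp
Sorted largest to smallest: 70, 40, 25, 23, 9 bp.

70, 40, 25, 23, 9 bp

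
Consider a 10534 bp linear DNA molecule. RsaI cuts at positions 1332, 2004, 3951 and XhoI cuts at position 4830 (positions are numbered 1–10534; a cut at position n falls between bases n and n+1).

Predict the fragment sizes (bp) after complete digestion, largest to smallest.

5704, 1947, 1332, 879, 672 bp

Combined cut positions (sorted): 1332, 2004, 3951, 4830.
Linear molecule, 4 cuts → 5 fragments:
  1332 − 0 = 1332 bp
  2004 − 1332 = 672 bp
  3951 − 2004 = 1947 bp
  4830 − 3951 = 879 bp
  10534 − 4830 = 5704 bp
Sorted largest to smallest: 5704, 1947, 1332, 879, 672 bp.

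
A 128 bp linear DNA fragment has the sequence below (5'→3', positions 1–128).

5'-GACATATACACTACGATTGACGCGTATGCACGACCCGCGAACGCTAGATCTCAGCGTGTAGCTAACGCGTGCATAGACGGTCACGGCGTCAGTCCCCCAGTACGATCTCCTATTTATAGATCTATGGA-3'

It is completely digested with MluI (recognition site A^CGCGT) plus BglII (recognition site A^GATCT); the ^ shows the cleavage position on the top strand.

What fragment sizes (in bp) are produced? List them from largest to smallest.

MluI sites (ACGCGT) start at positions 20, 65.
MluI cuts after the first base of each site, so after positions 20, 65.
BglII sites (AGATCT) start at positions 46, 118.
BglII cuts after the first base of each site, so after positions 46, 118.
Combined cut positions: 20, 46, 65, 118.
Linear molecule, 4 cuts → 5 fragments:
  1–20 → 20 bp
  21–46 → 26 bp
  47–65 → 19 bp
  66–118 → 53 bp
  119–128 → 10 bp
Sorted largest to smallest: 53, 26, 20, 19, 10 bp.

53, 26, 20, 19, 10 bp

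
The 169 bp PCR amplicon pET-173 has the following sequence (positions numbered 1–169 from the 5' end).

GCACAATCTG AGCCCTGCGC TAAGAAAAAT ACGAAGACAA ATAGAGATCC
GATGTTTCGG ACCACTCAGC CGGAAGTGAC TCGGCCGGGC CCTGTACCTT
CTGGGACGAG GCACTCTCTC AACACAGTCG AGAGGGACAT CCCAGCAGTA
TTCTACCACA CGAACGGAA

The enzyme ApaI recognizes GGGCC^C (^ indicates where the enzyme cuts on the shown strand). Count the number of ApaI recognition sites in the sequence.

GGGCCC occurs starting at position 87.
ApaI cuts at 1 site.

1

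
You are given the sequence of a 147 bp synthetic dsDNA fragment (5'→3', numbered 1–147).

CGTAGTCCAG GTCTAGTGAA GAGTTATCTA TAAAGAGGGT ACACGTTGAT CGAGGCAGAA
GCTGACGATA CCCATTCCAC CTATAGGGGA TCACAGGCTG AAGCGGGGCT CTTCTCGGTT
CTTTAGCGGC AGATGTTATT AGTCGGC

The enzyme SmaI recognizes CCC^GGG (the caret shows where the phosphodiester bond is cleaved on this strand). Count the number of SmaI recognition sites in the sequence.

No occurrence of CCCGGG is present in the sequence.
SmaI does not cut: 0 sites.

0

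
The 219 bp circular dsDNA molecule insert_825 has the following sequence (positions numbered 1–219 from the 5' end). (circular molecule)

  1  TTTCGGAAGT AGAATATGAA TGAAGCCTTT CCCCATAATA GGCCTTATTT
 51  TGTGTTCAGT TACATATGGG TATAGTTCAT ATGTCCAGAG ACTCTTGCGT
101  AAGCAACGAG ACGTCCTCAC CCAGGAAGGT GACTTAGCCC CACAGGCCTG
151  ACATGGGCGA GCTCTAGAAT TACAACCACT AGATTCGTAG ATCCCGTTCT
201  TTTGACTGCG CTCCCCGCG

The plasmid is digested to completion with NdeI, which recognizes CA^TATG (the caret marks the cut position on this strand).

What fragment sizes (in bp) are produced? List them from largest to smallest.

204, 15 bp

NdeI sites (CATATG) start at positions 63, 78.
NdeI cuts after base 2 of each site, so after positions 64, 79.
Circular molecule, 2 cuts → 2 fragments:
  65–79 → 15 bp
  80–219 then 1–64 → 140 + 64 = 204 bp
Sorted largest to smallest: 204, 15 bp.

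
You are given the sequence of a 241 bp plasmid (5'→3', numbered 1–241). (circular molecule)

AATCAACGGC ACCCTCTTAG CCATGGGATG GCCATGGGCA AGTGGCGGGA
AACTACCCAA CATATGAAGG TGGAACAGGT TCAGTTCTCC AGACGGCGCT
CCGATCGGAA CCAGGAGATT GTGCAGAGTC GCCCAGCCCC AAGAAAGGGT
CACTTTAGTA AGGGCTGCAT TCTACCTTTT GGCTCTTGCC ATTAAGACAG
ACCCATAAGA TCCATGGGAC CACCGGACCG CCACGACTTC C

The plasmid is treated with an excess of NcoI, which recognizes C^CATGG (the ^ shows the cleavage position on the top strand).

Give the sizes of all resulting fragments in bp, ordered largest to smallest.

NcoI sites (CCATGG) start at positions 21, 32, 212.
NcoI cuts after the first base of each site, so after positions 21, 32, 212.
Circular molecule, 3 cuts → 3 fragments:
  22–32 → 11 bp
  33–212 → 180 bp
  213–241 then 1–21 → 29 + 21 = 50 bp
Sorted largest to smallest: 180, 50, 11 bp.

180, 50, 11 bp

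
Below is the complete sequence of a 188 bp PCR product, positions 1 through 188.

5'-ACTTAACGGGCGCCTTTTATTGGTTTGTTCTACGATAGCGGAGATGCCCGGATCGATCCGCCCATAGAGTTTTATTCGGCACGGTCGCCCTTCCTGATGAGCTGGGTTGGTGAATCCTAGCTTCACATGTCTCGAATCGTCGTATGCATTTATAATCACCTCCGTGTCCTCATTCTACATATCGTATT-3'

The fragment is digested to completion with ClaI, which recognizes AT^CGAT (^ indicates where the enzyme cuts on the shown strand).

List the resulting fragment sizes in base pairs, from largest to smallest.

The ClaI site (ATCGAT) starts at position 52.
ClaI cuts after base 2 of each site, so after position 53.
Linear molecule, 1 cut → 2 fragments:
  1–53 → 53 bp
  54–188 → 135 bp
Sorted largest to smallest: 135, 53 bp.

135, 53 bp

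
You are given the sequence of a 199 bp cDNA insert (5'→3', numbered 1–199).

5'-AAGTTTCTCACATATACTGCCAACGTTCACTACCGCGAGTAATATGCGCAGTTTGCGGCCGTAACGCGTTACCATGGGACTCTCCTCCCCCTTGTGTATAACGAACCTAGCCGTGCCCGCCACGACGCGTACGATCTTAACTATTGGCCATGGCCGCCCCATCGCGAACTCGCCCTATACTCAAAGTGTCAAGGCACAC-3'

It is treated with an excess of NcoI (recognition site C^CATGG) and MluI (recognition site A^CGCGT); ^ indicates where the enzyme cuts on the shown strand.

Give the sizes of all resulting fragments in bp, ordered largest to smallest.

NcoI sites (CCATGG) start at positions 72, 148.
NcoI cuts after the first base of each site, so after positions 72, 148.
MluI sites (ACGCGT) start at positions 64, 125.
MluI cuts after the first base of each site, so after positions 64, 125.
Combined cut positions: 64, 72, 125, 148.
Linear molecule, 4 cuts → 5 fragments:
  1–64 → 64 bp
  65–72 → 8 bp
  73–125 → 53 bp
  126–148 → 23 bp
  149–199 → 51 bp
Sorted largest to smallest: 64, 53, 51, 23, 8 bp.

64, 53, 51, 23, 8 bp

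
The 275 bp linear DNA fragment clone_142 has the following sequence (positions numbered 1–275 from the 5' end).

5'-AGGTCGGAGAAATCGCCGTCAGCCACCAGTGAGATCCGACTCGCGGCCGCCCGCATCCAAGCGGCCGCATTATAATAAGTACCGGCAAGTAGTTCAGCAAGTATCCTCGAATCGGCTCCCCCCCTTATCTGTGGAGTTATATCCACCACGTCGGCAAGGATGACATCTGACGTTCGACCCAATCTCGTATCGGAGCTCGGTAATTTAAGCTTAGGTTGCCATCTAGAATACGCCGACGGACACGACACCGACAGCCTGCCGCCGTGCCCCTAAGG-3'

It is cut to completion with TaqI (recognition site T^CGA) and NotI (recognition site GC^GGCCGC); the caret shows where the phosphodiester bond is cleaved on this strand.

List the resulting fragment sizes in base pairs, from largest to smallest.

101, 67, 45, 44, 18 bp

TaqI sites (TCGA) start at positions 107, 174.
TaqI cuts after the first base of each site, so after positions 107, 174.
NotI sites (GCGGCCGC) start at positions 43, 61.
NotI cuts after base 2 of each site, so after positions 44, 62.
Combined cut positions: 44, 62, 107, 174.
Linear molecule, 4 cuts → 5 fragments:
  1–44 → 44 bp
  45–62 → 18 bp
  63–107 → 45 bp
  108–174 → 67 bp
  175–275 → 101 bp
Sorted largest to smallest: 101, 67, 45, 44, 18 bp.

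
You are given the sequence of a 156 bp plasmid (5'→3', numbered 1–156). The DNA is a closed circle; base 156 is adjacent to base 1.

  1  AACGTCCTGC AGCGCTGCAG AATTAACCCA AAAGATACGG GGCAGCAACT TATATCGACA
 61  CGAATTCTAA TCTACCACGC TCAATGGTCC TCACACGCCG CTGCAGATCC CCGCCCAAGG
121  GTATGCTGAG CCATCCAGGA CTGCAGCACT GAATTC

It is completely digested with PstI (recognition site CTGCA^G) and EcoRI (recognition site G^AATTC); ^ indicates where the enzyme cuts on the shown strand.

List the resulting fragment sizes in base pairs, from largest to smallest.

43, 43, 40, 16, 8, 6 bp

PstI sites (CTGCAG) start at positions 7, 15, 101, 141.
PstI cuts after base 5 of each site (before the last base), so after positions 11, 19, 105, 145.
EcoRI sites (GAATTC) start at positions 62, 151.
EcoRI cuts after the first base of each site, so after positions 62, 151.
Combined cut positions: 11, 19, 62, 105, 145, 151.
Circular molecule, 6 cuts → 6 fragments:
  12–19 → 8 bp
  20–62 → 43 bp
  63–105 → 43 bp
  106–145 → 40 bp
  146–151 → 6 bp
  152–156 then 1–11 → 5 + 11 = 16 bp
Sorted largest to smallest: 43, 43, 40, 16, 8, 6 bp.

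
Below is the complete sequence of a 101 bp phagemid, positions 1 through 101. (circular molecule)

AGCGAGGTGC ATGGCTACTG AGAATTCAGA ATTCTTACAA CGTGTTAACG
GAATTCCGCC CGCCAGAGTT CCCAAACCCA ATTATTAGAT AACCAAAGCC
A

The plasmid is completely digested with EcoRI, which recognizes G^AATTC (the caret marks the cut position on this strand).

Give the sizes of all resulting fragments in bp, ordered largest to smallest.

EcoRI sites (GAATTC) start at positions 22, 29, 51.
EcoRI cuts after the first base of each site, so after positions 22, 29, 51.
Circular molecule, 3 cuts → 3 fragments:
  23–29 → 7 bp
  30–51 → 22 bp
  52–101 then 1–22 → 50 + 22 = 72 bp
Sorted largest to smallest: 72, 22, 7 bp.

72, 22, 7 bp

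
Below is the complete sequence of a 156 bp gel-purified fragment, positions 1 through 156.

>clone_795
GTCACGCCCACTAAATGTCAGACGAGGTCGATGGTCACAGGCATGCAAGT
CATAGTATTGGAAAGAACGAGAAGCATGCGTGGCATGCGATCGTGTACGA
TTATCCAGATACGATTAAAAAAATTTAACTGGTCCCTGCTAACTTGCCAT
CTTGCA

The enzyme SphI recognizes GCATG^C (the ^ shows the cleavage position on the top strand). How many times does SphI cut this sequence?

3

GCATGC occurs starting at positions 41, 74, 83.
SphI cuts at 3 sites.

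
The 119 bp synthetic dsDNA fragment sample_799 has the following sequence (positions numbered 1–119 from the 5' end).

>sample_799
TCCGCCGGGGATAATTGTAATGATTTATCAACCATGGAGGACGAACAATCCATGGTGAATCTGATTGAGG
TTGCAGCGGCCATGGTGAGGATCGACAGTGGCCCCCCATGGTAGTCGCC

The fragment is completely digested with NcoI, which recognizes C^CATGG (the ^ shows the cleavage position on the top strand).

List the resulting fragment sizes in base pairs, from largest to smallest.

32, 30, 26, 18, 13 bp

NcoI sites (CCATGG) start at positions 32, 50, 80, 106.
NcoI cuts after the first base of each site, so after positions 32, 50, 80, 106.
Linear molecule, 4 cuts → 5 fragments:
  1–32 → 32 bp
  33–50 → 18 bp
  51–80 → 30 bp
  81–106 → 26 bp
  107–119 → 13 bp
Sorted largest to smallest: 32, 30, 26, 18, 13 bp.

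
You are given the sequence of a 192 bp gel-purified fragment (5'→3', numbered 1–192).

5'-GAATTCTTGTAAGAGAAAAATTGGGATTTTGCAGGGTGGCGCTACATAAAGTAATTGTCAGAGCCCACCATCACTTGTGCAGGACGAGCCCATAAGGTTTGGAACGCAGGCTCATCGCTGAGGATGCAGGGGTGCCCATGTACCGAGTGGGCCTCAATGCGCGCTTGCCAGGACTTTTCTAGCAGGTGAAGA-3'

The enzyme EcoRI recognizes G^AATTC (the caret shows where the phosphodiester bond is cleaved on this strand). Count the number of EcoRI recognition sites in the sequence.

GAATTC occurs starting at position 1.
EcoRI cuts at 1 site.

1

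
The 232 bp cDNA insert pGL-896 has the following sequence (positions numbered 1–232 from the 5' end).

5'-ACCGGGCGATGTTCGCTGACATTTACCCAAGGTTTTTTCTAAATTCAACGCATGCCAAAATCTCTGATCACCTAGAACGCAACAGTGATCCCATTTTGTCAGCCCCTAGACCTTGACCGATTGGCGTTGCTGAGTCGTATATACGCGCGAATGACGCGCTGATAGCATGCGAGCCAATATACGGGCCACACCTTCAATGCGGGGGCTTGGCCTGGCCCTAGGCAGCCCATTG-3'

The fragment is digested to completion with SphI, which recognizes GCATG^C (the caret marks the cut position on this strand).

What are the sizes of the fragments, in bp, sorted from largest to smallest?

SphI sites (GCATGC) start at positions 50, 165.
SphI cuts after base 5 of each site (before the last base), so after positions 54, 169.
Linear molecule, 2 cuts → 3 fragments:
  1–54 → 54 bp
  55–169 → 115 bp
  170–232 → 63 bp
Sorted largest to smallest: 115, 63, 54 bp.

115, 63, 54 bp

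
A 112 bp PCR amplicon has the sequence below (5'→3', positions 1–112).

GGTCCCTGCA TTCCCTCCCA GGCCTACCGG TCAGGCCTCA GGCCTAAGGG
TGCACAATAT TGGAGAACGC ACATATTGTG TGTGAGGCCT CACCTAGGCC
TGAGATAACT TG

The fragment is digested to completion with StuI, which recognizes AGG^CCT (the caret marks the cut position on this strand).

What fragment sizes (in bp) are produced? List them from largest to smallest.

45, 22, 14, 13, 11, 7 bp

StuI sites (AGGCCT) start at positions 20, 33, 40, 85, 96.
StuI cuts after base 3 of each site, so after positions 22, 35, 42, 87, 98.
Linear molecule, 5 cuts → 6 fragments:
  1–22 → 22 bp
  23–35 → 13 bp
  36–42 → 7 bp
  43–87 → 45 bp
  88–98 → 11 bp
  99–112 → 14 bp
Sorted largest to smallest: 45, 22, 14, 13, 11, 7 bp.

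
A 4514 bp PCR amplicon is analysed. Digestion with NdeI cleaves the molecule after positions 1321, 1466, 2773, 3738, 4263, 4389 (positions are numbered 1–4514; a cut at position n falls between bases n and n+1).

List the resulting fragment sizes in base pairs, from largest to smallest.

Linear molecule, 6 cuts → 7 fragments:
  1321 − 0 = 1321 bp
  1466 − 1321 = 145 bp
  2773 − 1466 = 1307 bp
  3738 − 2773 = 965 bp
  4263 − 3738 = 525 bp
  4389 − 4263 = 126 bp
  4514 − 4389 = 125 bp
Sorted largest to smallest: 1321, 1307, 965, 525, 145, 126, 125 bp.

1321, 1307, 965, 525, 145, 126, 125 bp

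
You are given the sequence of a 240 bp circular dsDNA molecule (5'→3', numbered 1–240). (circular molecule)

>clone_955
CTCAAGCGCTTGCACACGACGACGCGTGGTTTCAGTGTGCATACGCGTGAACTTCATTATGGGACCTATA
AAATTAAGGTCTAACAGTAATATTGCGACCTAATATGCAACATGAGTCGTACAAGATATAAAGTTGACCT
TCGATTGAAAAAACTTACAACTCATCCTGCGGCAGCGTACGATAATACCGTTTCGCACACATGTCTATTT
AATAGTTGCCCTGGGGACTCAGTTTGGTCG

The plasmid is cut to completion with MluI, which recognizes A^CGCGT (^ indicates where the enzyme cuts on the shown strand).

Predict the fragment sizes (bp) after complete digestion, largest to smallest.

MluI sites (ACGCGT) start at positions 22, 43.
MluI cuts after the first base of each site, so after positions 22, 43.
Circular molecule, 2 cuts → 2 fragments:
  23–43 → 21 bp
  44–240 then 1–22 → 197 + 22 = 219 bp
Sorted largest to smallest: 219, 21 bp.

219, 21 bp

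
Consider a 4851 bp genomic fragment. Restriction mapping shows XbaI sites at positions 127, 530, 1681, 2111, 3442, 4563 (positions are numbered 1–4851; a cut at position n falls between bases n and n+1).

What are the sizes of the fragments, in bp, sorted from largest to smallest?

1331, 1151, 1121, 430, 403, 288, 127 bp

Linear molecule, 6 cuts → 7 fragments:
  127 − 0 = 127 bp
  530 − 127 = 403 bp
  1681 − 530 = 1151 bp
  2111 − 1681 = 430 bp
  3442 − 2111 = 1331 bp
  4563 − 3442 = 1121 bp
  4851 − 4563 = 288 bp
Sorted largest to smallest: 1331, 1151, 1121, 430, 403, 288, 127 bp.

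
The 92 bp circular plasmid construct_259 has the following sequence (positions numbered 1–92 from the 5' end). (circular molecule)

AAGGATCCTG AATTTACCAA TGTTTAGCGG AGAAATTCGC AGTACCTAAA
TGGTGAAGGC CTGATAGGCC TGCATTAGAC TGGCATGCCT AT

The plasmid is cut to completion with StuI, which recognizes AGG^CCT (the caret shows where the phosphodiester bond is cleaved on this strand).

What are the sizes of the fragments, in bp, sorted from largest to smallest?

StuI sites (AGGCCT) start at positions 57, 66.
StuI cuts after base 3 of each site, so after positions 59, 68.
Circular molecule, 2 cuts → 2 fragments:
  60–68 → 9 bp
  69–92 then 1–59 → 24 + 59 = 83 bp
Sorted largest to smallest: 83, 9 bp.

83, 9 bp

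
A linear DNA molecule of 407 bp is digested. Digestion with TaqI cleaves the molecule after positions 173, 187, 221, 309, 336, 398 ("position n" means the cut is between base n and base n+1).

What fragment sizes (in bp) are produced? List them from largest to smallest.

173, 88, 62, 34, 27, 14, 9 bp

Linear molecule, 6 cuts → 7 fragments:
  173 − 0 = 173 bp
  187 − 173 = 14 bp
  221 − 187 = 34 bp
  309 − 221 = 88 bp
  336 − 309 = 27 bp
  398 − 336 = 62 bp
  407 − 398 = 9 bp
Sorted largest to smallest: 173, 88, 62, 34, 27, 14, 9 bp.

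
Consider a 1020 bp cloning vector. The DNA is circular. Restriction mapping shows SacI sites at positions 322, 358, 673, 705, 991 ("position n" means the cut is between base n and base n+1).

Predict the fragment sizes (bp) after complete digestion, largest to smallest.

351, 315, 286, 36, 32 bp

Circular molecule, 5 cuts → 5 fragments:
  358 − 322 = 36 bp
  673 − 358 = 315 bp
  705 − 673 = 32 bp
  991 − 705 = 286 bp
  wrap: 1020 − 991 + 322 = 351 bp
Sorted largest to smallest: 351, 315, 286, 36, 32 bp.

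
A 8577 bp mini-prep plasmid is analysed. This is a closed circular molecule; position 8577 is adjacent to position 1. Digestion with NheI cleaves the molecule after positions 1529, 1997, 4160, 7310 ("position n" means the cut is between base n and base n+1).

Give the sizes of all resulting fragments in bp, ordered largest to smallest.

3150, 2796, 2163, 468 bp

Circular molecule, 4 cuts → 4 fragments:
  1997 − 1529 = 468 bp
  4160 − 1997 = 2163 bp
  7310 − 4160 = 3150 bp
  wrap: 8577 − 7310 + 1529 = 2796 bp
Sorted largest to smallest: 3150, 2796, 2163, 468 bp.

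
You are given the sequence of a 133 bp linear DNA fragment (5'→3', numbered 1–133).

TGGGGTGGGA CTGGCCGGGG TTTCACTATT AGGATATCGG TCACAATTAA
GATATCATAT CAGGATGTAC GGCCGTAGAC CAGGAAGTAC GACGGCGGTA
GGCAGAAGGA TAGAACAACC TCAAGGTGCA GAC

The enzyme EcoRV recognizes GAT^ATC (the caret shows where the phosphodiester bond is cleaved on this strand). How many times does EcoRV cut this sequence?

GATATC occurs starting at positions 33, 51.
EcoRV cuts at 2 sites.

2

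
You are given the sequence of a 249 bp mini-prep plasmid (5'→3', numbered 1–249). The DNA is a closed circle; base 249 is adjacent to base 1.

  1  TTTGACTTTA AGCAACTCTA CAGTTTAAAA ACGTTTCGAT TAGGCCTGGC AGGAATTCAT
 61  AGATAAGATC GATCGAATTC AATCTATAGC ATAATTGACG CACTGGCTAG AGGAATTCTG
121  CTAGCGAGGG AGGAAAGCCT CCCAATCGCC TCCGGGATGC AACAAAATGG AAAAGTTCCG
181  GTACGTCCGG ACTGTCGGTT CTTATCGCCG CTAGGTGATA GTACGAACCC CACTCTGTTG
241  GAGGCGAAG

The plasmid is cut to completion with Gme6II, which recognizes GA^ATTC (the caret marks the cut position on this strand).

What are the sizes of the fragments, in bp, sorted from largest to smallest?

189, 38, 22 bp

Gme6II sites (GAATTC) start at positions 53, 75, 113.
Gme6II cuts after base 2 of each site, so after positions 54, 76, 114.
Circular molecule, 3 cuts → 3 fragments:
  55–76 → 22 bp
  77–114 → 38 bp
  115–249 then 1–54 → 135 + 54 = 189 bp
Sorted largest to smallest: 189, 38, 22 bp.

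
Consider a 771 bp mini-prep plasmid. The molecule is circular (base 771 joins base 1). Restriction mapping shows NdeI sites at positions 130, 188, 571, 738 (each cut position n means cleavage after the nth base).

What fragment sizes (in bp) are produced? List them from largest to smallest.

Circular molecule, 4 cuts → 4 fragments:
  188 − 130 = 58 bp
  571 − 188 = 383 bp
  738 − 571 = 167 bp
  wrap: 771 − 738 + 130 = 163 bp
Sorted largest to smallest: 383, 167, 163, 58 bp.

383, 167, 163, 58 bp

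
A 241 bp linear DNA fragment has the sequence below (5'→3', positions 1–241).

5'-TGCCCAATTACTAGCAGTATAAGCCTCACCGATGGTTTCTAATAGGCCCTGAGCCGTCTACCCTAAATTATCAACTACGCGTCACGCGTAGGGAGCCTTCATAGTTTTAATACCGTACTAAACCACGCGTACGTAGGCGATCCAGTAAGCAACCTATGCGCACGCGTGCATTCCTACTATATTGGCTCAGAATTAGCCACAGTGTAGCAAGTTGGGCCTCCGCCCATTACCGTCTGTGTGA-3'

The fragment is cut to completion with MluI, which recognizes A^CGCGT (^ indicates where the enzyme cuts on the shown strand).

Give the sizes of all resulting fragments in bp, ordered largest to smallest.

79, 77, 41, 37, 7 bp

MluI sites (ACGCGT) start at positions 77, 84, 125, 162.
MluI cuts after the first base of each site, so after positions 77, 84, 125, 162.
Linear molecule, 4 cuts → 5 fragments:
  1–77 → 77 bp
  78–84 → 7 bp
  85–125 → 41 bp
  126–162 → 37 bp
  163–241 → 79 bp
Sorted largest to smallest: 79, 77, 41, 37, 7 bp.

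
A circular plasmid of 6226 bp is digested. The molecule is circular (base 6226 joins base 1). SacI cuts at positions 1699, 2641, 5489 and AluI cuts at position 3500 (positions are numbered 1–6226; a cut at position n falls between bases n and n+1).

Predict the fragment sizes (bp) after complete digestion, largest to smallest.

Combined cut positions (sorted): 1699, 2641, 3500, 5489.
Circular molecule, 4 cuts → 4 fragments:
  2641 − 1699 = 942 bp
  3500 − 2641 = 859 bp
  5489 − 3500 = 1989 bp
  wrap: 6226 − 5489 + 1699 = 2436 bp
Sorted largest to smallest: 2436, 1989, 942, 859 bp.

2436, 1989, 942, 859 bp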